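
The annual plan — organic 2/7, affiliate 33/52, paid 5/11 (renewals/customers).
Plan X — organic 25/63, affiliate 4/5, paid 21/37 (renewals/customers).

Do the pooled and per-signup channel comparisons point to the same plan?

No

Organic: the annual plan 2/7 = 28.6%, Plan X 25/63 = 39.7% → Plan X
Affiliate: the annual plan 33/52 = 63.5%, Plan X 4/5 = 80.0% → Plan X
Paid: the annual plan 5/11 = 45.5%, Plan X 21/37 = 56.8% → Plan X
Overall: the annual plan 40/70 = 57.1%, Plan X 50/105 = 47.6% → the annual plan
Plan X wins each signup group but the annual plan wins overall — the comparison reverses. Plan X's customers skew toward organic, which has a lower base rate.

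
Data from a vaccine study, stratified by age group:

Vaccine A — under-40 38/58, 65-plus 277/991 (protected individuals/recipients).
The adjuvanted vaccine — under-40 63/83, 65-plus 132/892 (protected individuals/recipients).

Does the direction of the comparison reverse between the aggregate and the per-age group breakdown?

Under-40: Vaccine A 38/58 = 65.5%, the adjuvanted vaccine 63/83 = 75.9% → the adjuvanted vaccine
65-plus: Vaccine A 277/991 = 28.0%, the adjuvanted vaccine 132/892 = 14.8% → Vaccine A
Overall: Vaccine A 315/1049 = 30.0%, the adjuvanted vaccine 195/975 = 20.0% → Vaccine A
Neither sweeps: Vaccine A wins 1 of 2 groups, the adjuvanted vaccine wins 1. Vaccine A wins overall but not every group — no Simpson reversal.

No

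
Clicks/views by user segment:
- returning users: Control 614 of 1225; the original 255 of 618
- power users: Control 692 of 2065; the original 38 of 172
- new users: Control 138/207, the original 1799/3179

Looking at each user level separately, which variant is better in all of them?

Returning users: Control 614/1225 = 50.1%, the original 255/618 = 41.3% → Control
Power users: Control 692/2065 = 33.5%, the original 38/172 = 22.1% → Control
New users: Control 138/207 = 66.7%, the original 1799/3179 = 56.6% → Control
Control has the higher rate in all 3 groups.

Control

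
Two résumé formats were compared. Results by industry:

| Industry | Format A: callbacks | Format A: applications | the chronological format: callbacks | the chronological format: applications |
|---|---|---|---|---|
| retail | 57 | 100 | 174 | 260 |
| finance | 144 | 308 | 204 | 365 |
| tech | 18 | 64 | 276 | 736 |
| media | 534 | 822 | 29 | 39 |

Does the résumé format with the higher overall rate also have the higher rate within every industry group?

Retail: Format A 57/100 = 57.0%, the chronological format 174/260 = 66.9% → the chronological format
Finance: Format A 144/308 = 46.8%, the chronological format 204/365 = 55.9% → the chronological format
Tech: Format A 18/64 = 28.1%, the chronological format 276/736 = 37.5% → the chronological format
Media: Format A 534/822 = 65.0%, the chronological format 29/39 = 74.4% → the chronological format
Overall: Format A 753/1294 = 58.2%, the chronological format 683/1400 = 48.8% → Format A
The chronological format wins each industry group but Format A wins overall — the comparison reverses. The chronological format's applications skew toward tech, which has a lower base rate.

No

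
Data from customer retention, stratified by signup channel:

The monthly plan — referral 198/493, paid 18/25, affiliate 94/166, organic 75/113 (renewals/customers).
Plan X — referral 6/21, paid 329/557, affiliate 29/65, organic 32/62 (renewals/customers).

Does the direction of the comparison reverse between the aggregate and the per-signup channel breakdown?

Yes

Referral: the monthly plan 198/493 = 40.2%, Plan X 6/21 = 28.6% → the monthly plan
Paid: the monthly plan 18/25 = 72.0%, Plan X 329/557 = 59.1% → the monthly plan
Affiliate: the monthly plan 94/166 = 56.6%, Plan X 29/65 = 44.6% → the monthly plan
Organic: the monthly plan 75/113 = 66.4%, Plan X 32/62 = 51.6% → the monthly plan
Overall: the monthly plan 385/797 = 48.3%, Plan X 396/705 = 56.2% → Plan X
The monthly plan wins each signup group but Plan X wins overall — the comparison reverses. The monthly plan's customers skew toward referral, which has a lower base rate.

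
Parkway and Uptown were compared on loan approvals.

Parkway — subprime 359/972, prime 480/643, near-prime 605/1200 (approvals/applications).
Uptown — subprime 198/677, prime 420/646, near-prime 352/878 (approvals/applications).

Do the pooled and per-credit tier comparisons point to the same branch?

Subprime: Parkway 359/972 = 36.9%, Uptown 198/677 = 29.2% → Parkway
Prime: Parkway 480/643 = 74.7%, Uptown 420/646 = 65.0% → Parkway
Near-prime: Parkway 605/1200 = 50.4%, Uptown 352/878 = 40.1% → Parkway
Overall: Parkway 1444/2815 = 51.3%, Uptown 970/2201 = 44.1% → Parkway
Parkway wins overall and in every credit group — no reversal.

Yes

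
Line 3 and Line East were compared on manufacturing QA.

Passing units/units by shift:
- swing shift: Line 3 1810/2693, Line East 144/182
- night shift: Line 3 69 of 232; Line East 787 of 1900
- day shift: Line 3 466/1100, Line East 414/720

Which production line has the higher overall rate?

Swing shift: Line 3 1810/2693 = 67.2%, Line East 144/182 = 79.1% → Line East
Night shift: Line 3 69/232 = 29.7%, Line East 787/1900 = 41.4% → Line East
Day shift: Line 3 466/1100 = 42.4%, Line East 414/720 = 57.5% → Line East
Overall: Line 3 2345/4025 = 58.3%, Line East 1345/2802 = 48.0% → Line 3
(Line East wins every shift group but Line 3 wins overall — Line East's units skew toward the low-rate night shift group.)

Line 3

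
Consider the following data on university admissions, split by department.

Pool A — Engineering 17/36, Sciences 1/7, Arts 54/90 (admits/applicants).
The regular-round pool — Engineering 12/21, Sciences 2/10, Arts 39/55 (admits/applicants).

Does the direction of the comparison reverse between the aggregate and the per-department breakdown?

No

Engineering: Pool A 17/36 = 47.2%, the regular-round pool 12/21 = 57.1% → the regular-round pool
Sciences: Pool A 1/7 = 14.3%, the regular-round pool 2/10 = 20.0% → the regular-round pool
Arts: Pool A 54/90 = 60.0%, the regular-round pool 39/55 = 70.9% → the regular-round pool
Overall: Pool A 72/133 = 54.1%, the regular-round pool 53/86 = 61.6% → the regular-round pool
The regular-round pool wins overall and in every department group — no reversal.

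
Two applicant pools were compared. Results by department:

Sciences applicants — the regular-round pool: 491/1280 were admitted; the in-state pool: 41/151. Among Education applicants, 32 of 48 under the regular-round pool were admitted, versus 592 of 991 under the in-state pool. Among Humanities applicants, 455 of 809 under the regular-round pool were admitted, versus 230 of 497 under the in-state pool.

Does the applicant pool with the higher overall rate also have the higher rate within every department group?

No

Sciences: the regular-round pool 491/1280 = 38.4%, the in-state pool 41/151 = 27.2% → the regular-round pool
Education: the regular-round pool 32/48 = 66.7%, the in-state pool 592/991 = 59.7% → the regular-round pool
Humanities: the regular-round pool 455/809 = 56.2%, the in-state pool 230/497 = 46.3% → the regular-round pool
Overall: the regular-round pool 978/2137 = 45.8%, the in-state pool 863/1639 = 52.7% → the in-state pool
The regular-round pool wins each department group but the in-state pool wins overall — the comparison reverses. The regular-round pool's applicants skew toward Sciences, which has a lower base rate.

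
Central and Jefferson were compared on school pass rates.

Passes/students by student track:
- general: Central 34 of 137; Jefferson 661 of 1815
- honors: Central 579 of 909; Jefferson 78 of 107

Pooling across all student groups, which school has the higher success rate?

Central

General: Central 34/137 = 24.8%, Jefferson 661/1815 = 36.4% → Jefferson
Honors: Central 579/909 = 63.7%, Jefferson 78/107 = 72.9% → Jefferson
Overall: Central 613/1046 = 58.6%, Jefferson 739/1922 = 38.4% → Central
(Jefferson wins every student group but Central wins overall — Jefferson's students skew toward the low-rate general group.)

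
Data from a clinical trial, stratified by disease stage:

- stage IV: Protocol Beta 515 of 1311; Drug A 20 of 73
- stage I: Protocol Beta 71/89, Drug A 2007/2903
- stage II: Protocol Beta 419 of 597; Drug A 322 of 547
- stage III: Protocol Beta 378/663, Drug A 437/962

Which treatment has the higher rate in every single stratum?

Stage IV: Protocol Beta 515/1311 = 39.3%, Drug A 20/73 = 27.4% → Protocol Beta
Stage I: Protocol Beta 71/89 = 79.8%, Drug A 2007/2903 = 69.1% → Protocol Beta
Stage II: Protocol Beta 419/597 = 70.2%, Drug A 322/547 = 58.9% → Protocol Beta
Stage III: Protocol Beta 378/663 = 57.0%, Drug A 437/962 = 45.4% → Protocol Beta
Protocol Beta has the higher rate in all 4 groups.

Protocol Beta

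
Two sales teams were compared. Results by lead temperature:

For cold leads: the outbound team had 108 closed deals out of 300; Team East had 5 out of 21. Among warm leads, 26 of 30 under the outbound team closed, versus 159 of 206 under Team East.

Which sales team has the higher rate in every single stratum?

the outbound team

Cold: the outbound team 108/300 = 36.0%, Team East 5/21 = 23.8% → the outbound team
Warm: the outbound team 26/30 = 86.7%, Team East 159/206 = 77.2% → the outbound team
The outbound team has the higher rate in both groups.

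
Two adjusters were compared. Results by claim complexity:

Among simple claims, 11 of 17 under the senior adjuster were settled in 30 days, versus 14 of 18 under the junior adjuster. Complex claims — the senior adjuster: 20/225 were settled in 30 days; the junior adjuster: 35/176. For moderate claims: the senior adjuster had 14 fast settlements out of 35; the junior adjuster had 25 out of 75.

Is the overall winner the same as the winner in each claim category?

Simple: the senior adjuster 11/17 = 64.7%, the junior adjuster 14/18 = 77.8% → the junior adjuster
Complex: the senior adjuster 20/225 = 8.9%, the junior adjuster 35/176 = 19.9% → the junior adjuster
Moderate: the senior adjuster 14/35 = 40.0%, the junior adjuster 25/75 = 33.3% → the senior adjuster
Overall: the senior adjuster 45/277 = 16.2%, the junior adjuster 74/269 = 27.5% → the junior adjuster
Neither sweeps: the senior adjuster wins 1 of 3 groups, the junior adjuster wins 2. The junior adjuster wins overall but not every group — no Simpson reversal.

No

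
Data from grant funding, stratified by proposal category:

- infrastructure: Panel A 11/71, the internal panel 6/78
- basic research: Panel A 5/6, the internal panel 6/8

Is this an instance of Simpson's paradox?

Infrastructure: Panel A 11/71 = 15.5%, the internal panel 6/78 = 7.7% → Panel A
Basic research: Panel A 5/6 = 83.3%, the internal panel 6/8 = 75.0% → Panel A
Overall: Panel A 16/77 = 20.8%, the internal panel 12/86 = 14.0% → Panel A
Panel A wins overall and in every proposal group — no reversal.

No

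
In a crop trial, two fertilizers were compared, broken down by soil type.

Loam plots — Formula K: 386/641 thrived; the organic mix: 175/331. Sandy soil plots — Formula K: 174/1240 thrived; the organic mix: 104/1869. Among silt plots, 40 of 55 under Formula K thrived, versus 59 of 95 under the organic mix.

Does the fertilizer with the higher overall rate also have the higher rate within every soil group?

Yes

Loam: Formula K 386/641 = 60.2%, the organic mix 175/331 = 52.9% → Formula K
Sandy soil: Formula K 174/1240 = 14.0%, the organic mix 104/1869 = 5.6% → Formula K
Silt: Formula K 40/55 = 72.7%, the organic mix 59/95 = 62.1% → Formula K
Overall: Formula K 600/1936 = 31.0%, the organic mix 338/2295 = 14.7% → Formula K
Formula K wins overall and in every soil group — no reversal.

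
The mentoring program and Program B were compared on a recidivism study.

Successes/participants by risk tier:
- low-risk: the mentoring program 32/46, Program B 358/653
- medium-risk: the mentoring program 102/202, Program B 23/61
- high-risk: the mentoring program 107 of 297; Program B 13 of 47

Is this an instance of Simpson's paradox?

Low-risk: the mentoring program 32/46 = 69.6%, Program B 358/653 = 54.8% → the mentoring program
Medium-risk: the mentoring program 102/202 = 50.5%, Program B 23/61 = 37.7% → the mentoring program
High-risk: the mentoring program 107/297 = 36.0%, Program B 13/47 = 27.7% → the mentoring program
Overall: the mentoring program 241/545 = 44.2%, Program B 394/761 = 51.8% → Program B
The mentoring program wins each risk group but Program B wins overall — the comparison reverses. The mentoring program's participants skew toward high-risk, which has a lower base rate.

Yes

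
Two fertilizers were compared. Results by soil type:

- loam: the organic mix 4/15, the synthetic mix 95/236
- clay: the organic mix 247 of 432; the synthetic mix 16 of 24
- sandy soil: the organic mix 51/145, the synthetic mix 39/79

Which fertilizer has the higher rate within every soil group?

Loam: the organic mix 4/15 = 26.7%, the synthetic mix 95/236 = 40.3% → the synthetic mix
Clay: the organic mix 247/432 = 57.2%, the synthetic mix 16/24 = 66.7% → the synthetic mix
Sandy soil: the organic mix 51/145 = 35.2%, the synthetic mix 39/79 = 49.4% → the synthetic mix
The synthetic mix has the higher rate in all 3 groups.

the synthetic mix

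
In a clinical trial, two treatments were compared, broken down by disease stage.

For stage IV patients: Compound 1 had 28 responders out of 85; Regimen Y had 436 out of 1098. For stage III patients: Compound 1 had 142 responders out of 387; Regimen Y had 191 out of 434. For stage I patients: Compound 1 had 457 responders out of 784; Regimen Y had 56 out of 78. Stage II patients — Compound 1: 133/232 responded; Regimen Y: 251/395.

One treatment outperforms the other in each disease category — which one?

Regimen Y

Stage IV: Compound 1 28/85 = 32.9%, Regimen Y 436/1098 = 39.7% → Regimen Y
Stage III: Compound 1 142/387 = 36.7%, Regimen Y 191/434 = 44.0% → Regimen Y
Stage I: Compound 1 457/784 = 58.3%, Regimen Y 56/78 = 71.8% → Regimen Y
Stage II: Compound 1 133/232 = 57.3%, Regimen Y 251/395 = 63.5% → Regimen Y
Regimen Y has the higher rate in all 4 groups.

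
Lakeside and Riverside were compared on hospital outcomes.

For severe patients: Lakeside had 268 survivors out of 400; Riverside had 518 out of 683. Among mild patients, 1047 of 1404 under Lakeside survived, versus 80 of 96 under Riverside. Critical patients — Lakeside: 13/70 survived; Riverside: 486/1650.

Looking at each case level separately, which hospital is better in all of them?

Riverside

Severe: Lakeside 268/400 = 67.0%, Riverside 518/683 = 75.8% → Riverside
Mild: Lakeside 1047/1404 = 74.6%, Riverside 80/96 = 83.3% → Riverside
Critical: Lakeside 13/70 = 18.6%, Riverside 486/1650 = 29.5% → Riverside
Riverside has the higher rate in all 3 groups.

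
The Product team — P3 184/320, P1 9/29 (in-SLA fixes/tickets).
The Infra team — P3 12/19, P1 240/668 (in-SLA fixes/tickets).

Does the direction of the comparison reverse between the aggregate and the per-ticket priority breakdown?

P3: the Product team 184/320 = 57.5%, the Infra team 12/19 = 63.2% → the Infra team
P1: the Product team 9/29 = 31.0%, the Infra team 240/668 = 35.9% → the Infra team
Overall: the Product team 193/349 = 55.3%, the Infra team 252/687 = 36.7% → the Product team
The Infra team wins each ticket group but the Product team wins overall — the comparison reverses. The Infra team's tickets skew toward P1, which has a lower base rate.

Yes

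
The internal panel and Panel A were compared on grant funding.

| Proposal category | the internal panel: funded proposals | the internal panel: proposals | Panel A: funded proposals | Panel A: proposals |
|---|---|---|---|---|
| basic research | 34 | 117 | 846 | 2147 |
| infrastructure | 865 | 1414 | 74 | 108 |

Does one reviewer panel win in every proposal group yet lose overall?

Basic research: the internal panel 34/117 = 29.1%, Panel A 846/2147 = 39.4% → Panel A
Infrastructure: the internal panel 865/1414 = 61.2%, Panel A 74/108 = 68.5% → Panel A
Overall: the internal panel 899/1531 = 58.7%, Panel A 920/2255 = 40.8% → the internal panel
Panel A wins each proposal group but the internal panel wins overall — the comparison reverses. Panel A's proposals skew toward basic research, which has a lower base rate.

Yes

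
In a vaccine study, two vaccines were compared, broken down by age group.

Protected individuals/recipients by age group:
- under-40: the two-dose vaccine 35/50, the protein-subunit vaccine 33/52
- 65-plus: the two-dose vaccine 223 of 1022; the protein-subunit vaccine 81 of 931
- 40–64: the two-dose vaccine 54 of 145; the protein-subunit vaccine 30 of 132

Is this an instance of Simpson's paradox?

Under-40: the two-dose vaccine 35/50 = 70.0%, the protein-subunit vaccine 33/52 = 63.5% → the two-dose vaccine
65-plus: the two-dose vaccine 223/1022 = 21.8%, the protein-subunit vaccine 81/931 = 8.7% → the two-dose vaccine
40–64: the two-dose vaccine 54/145 = 37.2%, the protein-subunit vaccine 30/132 = 22.7% → the two-dose vaccine
Overall: the two-dose vaccine 312/1217 = 25.6%, the protein-subunit vaccine 144/1115 = 12.9% → the two-dose vaccine
The two-dose vaccine wins overall and in every age group — no reversal.

No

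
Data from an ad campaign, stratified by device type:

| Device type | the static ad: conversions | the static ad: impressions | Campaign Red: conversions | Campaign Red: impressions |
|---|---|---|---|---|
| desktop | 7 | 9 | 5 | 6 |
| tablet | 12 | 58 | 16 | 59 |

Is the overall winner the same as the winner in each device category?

Yes

Desktop: the static ad 7/9 = 77.8%, Campaign Red 5/6 = 83.3% → Campaign Red
Tablet: the static ad 12/58 = 20.7%, Campaign Red 16/59 = 27.1% → Campaign Red
Overall: the static ad 19/67 = 28.4%, Campaign Red 21/65 = 32.3% → Campaign Red
Campaign Red wins overall and in every device group — no reversal.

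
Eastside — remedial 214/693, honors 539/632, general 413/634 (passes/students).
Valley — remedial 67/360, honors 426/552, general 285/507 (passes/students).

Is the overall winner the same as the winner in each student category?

Remedial: Eastside 214/693 = 30.9%, Valley 67/360 = 18.6% → Eastside
Honors: Eastside 539/632 = 85.3%, Valley 426/552 = 77.2% → Eastside
General: Eastside 413/634 = 65.1%, Valley 285/507 = 56.2% → Eastside
Overall: Eastside 1166/1959 = 59.5%, Valley 778/1419 = 54.8% → Eastside
Eastside wins overall and in every student group — no reversal.

Yes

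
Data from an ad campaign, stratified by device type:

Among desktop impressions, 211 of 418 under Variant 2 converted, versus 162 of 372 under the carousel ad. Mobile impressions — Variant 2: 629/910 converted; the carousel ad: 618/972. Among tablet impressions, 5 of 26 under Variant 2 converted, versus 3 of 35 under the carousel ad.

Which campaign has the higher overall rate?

Variant 2

Desktop: Variant 2 211/418 = 50.5%, the carousel ad 162/372 = 43.5% → Variant 2
Mobile: Variant 2 629/910 = 69.1%, the carousel ad 618/972 = 63.6% → Variant 2
Tablet: Variant 2 5/26 = 19.2%, the carousel ad 3/35 = 8.6% → Variant 2
Overall: Variant 2 845/1354 = 62.4%, the carousel ad 783/1379 = 56.8% → Variant 2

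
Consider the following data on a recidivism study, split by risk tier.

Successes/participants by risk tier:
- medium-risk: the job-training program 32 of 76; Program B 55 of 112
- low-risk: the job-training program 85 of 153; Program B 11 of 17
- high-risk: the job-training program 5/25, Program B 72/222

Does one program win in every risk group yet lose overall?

Medium-risk: the job-training program 32/76 = 42.1%, Program B 55/112 = 49.1% → Program B
Low-risk: the job-training program 85/153 = 55.6%, Program B 11/17 = 64.7% → Program B
High-risk: the job-training program 5/25 = 20.0%, Program B 72/222 = 32.4% → Program B
Overall: the job-training program 122/254 = 48.0%, Program B 138/351 = 39.3% → the job-training program
Program B wins each risk group but the job-training program wins overall — the comparison reverses. Program B's participants skew toward high-risk, which has a lower base rate.

Yes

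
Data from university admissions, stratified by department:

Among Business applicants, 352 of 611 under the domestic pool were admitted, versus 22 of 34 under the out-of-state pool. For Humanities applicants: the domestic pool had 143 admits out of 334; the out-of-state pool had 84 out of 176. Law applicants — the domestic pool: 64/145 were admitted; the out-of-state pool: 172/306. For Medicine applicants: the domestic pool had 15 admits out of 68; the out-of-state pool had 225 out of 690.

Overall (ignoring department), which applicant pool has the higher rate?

Business: the domestic pool 352/611 = 57.6%, the out-of-state pool 22/34 = 64.7% → the out-of-state pool
Humanities: the domestic pool 143/334 = 42.8%, the out-of-state pool 84/176 = 47.7% → the out-of-state pool
Law: the domestic pool 64/145 = 44.1%, the out-of-state pool 172/306 = 56.2% → the out-of-state pool
Medicine: the domestic pool 15/68 = 22.1%, the out-of-state pool 225/690 = 32.6% → the out-of-state pool
Overall: the domestic pool 574/1158 = 49.6%, the out-of-state pool 503/1206 = 41.7% → the domestic pool
(The out-of-state pool wins every department group but the domestic pool wins overall — the out-of-state pool's applicants skew toward the low-rate Medicine group.)

the domestic pool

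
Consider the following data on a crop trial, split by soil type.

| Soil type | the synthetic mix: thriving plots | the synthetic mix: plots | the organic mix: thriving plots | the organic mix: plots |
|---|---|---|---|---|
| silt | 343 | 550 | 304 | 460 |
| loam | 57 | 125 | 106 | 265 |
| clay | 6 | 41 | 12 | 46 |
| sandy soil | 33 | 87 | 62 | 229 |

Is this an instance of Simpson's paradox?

No

Silt: the synthetic mix 343/550 = 62.4%, the organic mix 304/460 = 66.1% → the organic mix
Loam: the synthetic mix 57/125 = 45.6%, the organic mix 106/265 = 40.0% → the synthetic mix
Clay: the synthetic mix 6/41 = 14.6%, the organic mix 12/46 = 26.1% → the organic mix
Sandy soil: the synthetic mix 33/87 = 37.9%, the organic mix 62/229 = 27.1% → the synthetic mix
Overall: the synthetic mix 439/803 = 54.7%, the organic mix 484/1000 = 48.4% → the synthetic mix
Neither sweeps: the synthetic mix wins 2 of 4 groups, the organic mix wins 2. The synthetic mix wins overall but not every group — no Simpson reversal.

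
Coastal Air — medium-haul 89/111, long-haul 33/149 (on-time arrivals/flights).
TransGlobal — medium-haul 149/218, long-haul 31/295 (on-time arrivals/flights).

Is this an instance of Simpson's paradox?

No

Medium-haul: Coastal Air 89/111 = 80.2%, TransGlobal 149/218 = 68.3% → Coastal Air
Long-haul: Coastal Air 33/149 = 22.1%, TransGlobal 31/295 = 10.5% → Coastal Air
Overall: Coastal Air 122/260 = 46.9%, TransGlobal 180/513 = 35.1% → Coastal Air
Coastal Air wins overall and in every route group — no reversal.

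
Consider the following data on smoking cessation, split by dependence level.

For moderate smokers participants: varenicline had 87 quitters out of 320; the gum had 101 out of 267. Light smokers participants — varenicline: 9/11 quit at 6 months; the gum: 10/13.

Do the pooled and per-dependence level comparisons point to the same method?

Moderate smokers: varenicline 87/320 = 27.2%, the gum 101/267 = 37.8% → the gum
Light smokers: varenicline 9/11 = 81.8%, the gum 10/13 = 76.9% → varenicline
Overall: varenicline 96/331 = 29.0%, the gum 111/280 = 39.6% → the gum
Neither sweeps: varenicline wins 1 of 2 groups, the gum wins 1. The gum wins overall but not every group — no Simpson reversal.

No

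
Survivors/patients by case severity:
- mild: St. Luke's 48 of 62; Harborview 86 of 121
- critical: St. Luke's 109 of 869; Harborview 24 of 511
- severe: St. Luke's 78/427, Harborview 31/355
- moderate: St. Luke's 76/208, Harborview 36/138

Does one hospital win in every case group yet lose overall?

Mild: St. Luke's 48/62 = 77.4%, Harborview 86/121 = 71.1% → St. Luke's
Critical: St. Luke's 109/869 = 12.5%, Harborview 24/511 = 4.7% → St. Luke's
Severe: St. Luke's 78/427 = 18.3%, Harborview 31/355 = 8.7% → St. Luke's
Moderate: St. Luke's 76/208 = 36.5%, Harborview 36/138 = 26.1% → St. Luke's
Overall: St. Luke's 311/1566 = 19.9%, Harborview 177/1125 = 15.7% → St. Luke's
St. Luke's wins overall and in every case group — no reversal.

No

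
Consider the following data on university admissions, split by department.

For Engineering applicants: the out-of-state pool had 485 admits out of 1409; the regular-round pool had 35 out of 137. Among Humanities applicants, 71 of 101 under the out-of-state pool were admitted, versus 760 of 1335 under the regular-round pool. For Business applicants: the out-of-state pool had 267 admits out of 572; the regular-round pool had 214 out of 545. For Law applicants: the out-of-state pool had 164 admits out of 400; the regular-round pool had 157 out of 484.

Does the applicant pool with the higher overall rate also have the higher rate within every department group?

No

Engineering: the out-of-state pool 485/1409 = 34.4%, the regular-round pool 35/137 = 25.5% → the out-of-state pool
Humanities: the out-of-state pool 71/101 = 70.3%, the regular-round pool 760/1335 = 56.9% → the out-of-state pool
Business: the out-of-state pool 267/572 = 46.7%, the regular-round pool 214/545 = 39.3% → the out-of-state pool
Law: the out-of-state pool 164/400 = 41.0%, the regular-round pool 157/484 = 32.4% → the out-of-state pool
Overall: the out-of-state pool 987/2482 = 39.8%, the regular-round pool 1166/2501 = 46.6% → the regular-round pool
The out-of-state pool wins each department group but the regular-round pool wins overall — the comparison reverses. The out-of-state pool's applicants skew toward Engineering, which has a lower base rate.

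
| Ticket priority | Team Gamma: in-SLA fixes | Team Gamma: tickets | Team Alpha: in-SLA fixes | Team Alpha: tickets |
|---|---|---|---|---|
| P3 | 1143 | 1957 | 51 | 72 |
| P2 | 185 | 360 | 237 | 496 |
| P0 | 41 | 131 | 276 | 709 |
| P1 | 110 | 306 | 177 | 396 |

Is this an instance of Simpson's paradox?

P3: Team Gamma 1143/1957 = 58.4%, Team Alpha 51/72 = 70.8% → Team Alpha
P2: Team Gamma 185/360 = 51.4%, Team Alpha 237/496 = 47.8% → Team Gamma
P0: Team Gamma 41/131 = 31.3%, Team Alpha 276/709 = 38.9% → Team Alpha
P1: Team Gamma 110/306 = 35.9%, Team Alpha 177/396 = 44.7% → Team Alpha
Overall: Team Gamma 1479/2754 = 53.7%, Team Alpha 741/1673 = 44.3% → Team Gamma
Neither sweeps: Team Gamma wins 1 of 4 groups, Team Alpha wins 3. Team Gamma wins overall but not every group — no Simpson reversal.

No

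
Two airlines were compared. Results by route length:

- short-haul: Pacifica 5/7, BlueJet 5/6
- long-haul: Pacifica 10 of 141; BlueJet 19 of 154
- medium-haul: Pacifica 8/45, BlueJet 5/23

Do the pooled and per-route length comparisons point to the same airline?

Short-haul: Pacifica 5/7 = 71.4%, BlueJet 5/6 = 83.3% → BlueJet
Long-haul: Pacifica 10/141 = 7.1%, BlueJet 19/154 = 12.3% → BlueJet
Medium-haul: Pacifica 8/45 = 17.8%, BlueJet 5/23 = 21.7% → BlueJet
Overall: Pacifica 23/193 = 11.9%, BlueJet 29/183 = 15.8% → BlueJet
BlueJet wins overall and in every route group — no reversal.

Yes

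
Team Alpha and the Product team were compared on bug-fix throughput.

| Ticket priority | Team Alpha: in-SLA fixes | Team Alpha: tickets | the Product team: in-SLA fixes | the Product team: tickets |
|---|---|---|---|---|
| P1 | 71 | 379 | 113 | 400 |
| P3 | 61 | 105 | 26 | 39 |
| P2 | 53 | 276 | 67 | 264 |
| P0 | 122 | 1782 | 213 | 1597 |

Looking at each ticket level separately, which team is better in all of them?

the Product team

P1: Team Alpha 71/379 = 18.7%, the Product team 113/400 = 28.2% → the Product team
P3: Team Alpha 61/105 = 58.1%, the Product team 26/39 = 66.7% → the Product team
P2: Team Alpha 53/276 = 19.2%, the Product team 67/264 = 25.4% → the Product team
P0: Team Alpha 122/1782 = 6.8%, the Product team 213/1597 = 13.3% → the Product team
The Product team has the higher rate in all 4 groups.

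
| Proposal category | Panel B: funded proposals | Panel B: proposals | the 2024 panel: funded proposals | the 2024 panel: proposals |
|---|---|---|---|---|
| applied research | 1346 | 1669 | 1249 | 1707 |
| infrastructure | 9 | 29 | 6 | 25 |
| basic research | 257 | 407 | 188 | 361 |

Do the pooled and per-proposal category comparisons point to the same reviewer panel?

Applied research: Panel B 1346/1669 = 80.6%, the 2024 panel 1249/1707 = 73.2% → Panel B
Infrastructure: Panel B 9/29 = 31.0%, the 2024 panel 6/25 = 24.0% → Panel B
Basic research: Panel B 257/407 = 63.1%, the 2024 panel 188/361 = 52.1% → Panel B
Overall: Panel B 1612/2105 = 76.6%, the 2024 panel 1443/2093 = 68.9% → Panel B
Panel B wins overall and in every proposal group — no reversal.

Yes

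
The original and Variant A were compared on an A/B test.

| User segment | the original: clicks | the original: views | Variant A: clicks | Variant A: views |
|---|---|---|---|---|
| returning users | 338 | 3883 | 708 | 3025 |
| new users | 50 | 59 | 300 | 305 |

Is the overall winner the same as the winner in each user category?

Yes

Returning users: the original 338/3883 = 8.7%, Variant A 708/3025 = 23.4% → Variant A
New users: the original 50/59 = 84.7%, Variant A 300/305 = 98.4% → Variant A
Overall: the original 388/3942 = 9.8%, Variant A 1008/3330 = 30.3% → Variant A
Variant A wins overall and in every user group — no reversal.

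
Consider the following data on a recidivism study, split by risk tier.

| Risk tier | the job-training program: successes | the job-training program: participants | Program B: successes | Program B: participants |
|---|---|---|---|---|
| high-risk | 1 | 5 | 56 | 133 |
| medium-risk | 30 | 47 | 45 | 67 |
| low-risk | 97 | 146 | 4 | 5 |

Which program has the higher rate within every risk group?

Program B

High-risk: the job-training program 1/5 = 20.0%, Program B 56/133 = 42.1% → Program B
Medium-risk: the job-training program 30/47 = 63.8%, Program B 45/67 = 67.2% → Program B
Low-risk: the job-training program 97/146 = 66.4%, Program B 4/5 = 80.0% → Program B
Program B has the higher rate in all 3 groups.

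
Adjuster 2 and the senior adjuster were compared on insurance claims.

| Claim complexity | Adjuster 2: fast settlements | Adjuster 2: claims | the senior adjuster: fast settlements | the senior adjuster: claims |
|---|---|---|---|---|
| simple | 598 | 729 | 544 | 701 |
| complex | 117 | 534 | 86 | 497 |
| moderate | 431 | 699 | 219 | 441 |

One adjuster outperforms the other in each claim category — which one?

Simple: Adjuster 2 598/729 = 82.0%, the senior adjuster 544/701 = 77.6% → Adjuster 2
Complex: Adjuster 2 117/534 = 21.9%, the senior adjuster 86/497 = 17.3% → Adjuster 2
Moderate: Adjuster 2 431/699 = 61.7%, the senior adjuster 219/441 = 49.7% → Adjuster 2
Adjuster 2 has the higher rate in all 3 groups.

Adjuster 2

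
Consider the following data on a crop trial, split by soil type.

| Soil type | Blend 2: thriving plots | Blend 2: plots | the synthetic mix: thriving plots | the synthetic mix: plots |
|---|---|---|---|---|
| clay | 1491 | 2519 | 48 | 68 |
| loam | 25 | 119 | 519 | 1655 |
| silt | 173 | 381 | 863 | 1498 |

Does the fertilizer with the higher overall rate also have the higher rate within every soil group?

Clay: Blend 2 1491/2519 = 59.2%, the synthetic mix 48/68 = 70.6% → the synthetic mix
Loam: Blend 2 25/119 = 21.0%, the synthetic mix 519/1655 = 31.4% → the synthetic mix
Silt: Blend 2 173/381 = 45.4%, the synthetic mix 863/1498 = 57.6% → the synthetic mix
Overall: Blend 2 1689/3019 = 55.9%, the synthetic mix 1430/3221 = 44.4% → Blend 2
The synthetic mix wins each soil group but Blend 2 wins overall — the comparison reverses. The synthetic mix's plots skew toward loam, which has a lower base rate.

No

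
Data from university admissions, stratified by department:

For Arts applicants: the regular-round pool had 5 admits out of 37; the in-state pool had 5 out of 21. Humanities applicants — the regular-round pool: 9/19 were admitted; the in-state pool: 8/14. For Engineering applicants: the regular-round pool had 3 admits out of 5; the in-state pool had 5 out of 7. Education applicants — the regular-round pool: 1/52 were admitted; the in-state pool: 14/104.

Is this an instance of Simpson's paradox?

No

Arts: the regular-round pool 5/37 = 13.5%, the in-state pool 5/21 = 23.8% → the in-state pool
Humanities: the regular-round pool 9/19 = 47.4%, the in-state pool 8/14 = 57.1% → the in-state pool
Engineering: the regular-round pool 3/5 = 60.0%, the in-state pool 5/7 = 71.4% → the in-state pool
Education: the regular-round pool 1/52 = 1.9%, the in-state pool 14/104 = 13.5% → the in-state pool
Overall: the regular-round pool 18/113 = 15.9%, the in-state pool 32/146 = 21.9% → the in-state pool
The in-state pool wins overall and in every department group — no reversal.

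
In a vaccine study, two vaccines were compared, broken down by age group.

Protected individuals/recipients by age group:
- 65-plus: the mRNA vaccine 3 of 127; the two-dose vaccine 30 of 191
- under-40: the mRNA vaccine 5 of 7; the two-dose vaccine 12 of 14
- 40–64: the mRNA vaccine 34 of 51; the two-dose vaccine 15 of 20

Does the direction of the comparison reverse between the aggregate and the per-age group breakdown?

65-plus: the mRNA vaccine 3/127 = 2.4%, the two-dose vaccine 30/191 = 15.7% → the two-dose vaccine
Under-40: the mRNA vaccine 5/7 = 71.4%, the two-dose vaccine 12/14 = 85.7% → the two-dose vaccine
40–64: the mRNA vaccine 34/51 = 66.7%, the two-dose vaccine 15/20 = 75.0% → the two-dose vaccine
Overall: the mRNA vaccine 42/185 = 22.7%, the two-dose vaccine 57/225 = 25.3% → the two-dose vaccine
The two-dose vaccine wins overall and in every age group — no reversal.

No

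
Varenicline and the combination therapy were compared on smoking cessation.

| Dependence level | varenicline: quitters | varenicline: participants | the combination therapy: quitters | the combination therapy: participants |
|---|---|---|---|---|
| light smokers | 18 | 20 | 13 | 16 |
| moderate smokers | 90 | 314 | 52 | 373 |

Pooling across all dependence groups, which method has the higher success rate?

Light smokers: varenicline 18/20 = 90.0%, the combination therapy 13/16 = 81.2% → varenicline
Moderate smokers: varenicline 90/314 = 28.7%, the combination therapy 52/373 = 13.9% → varenicline
Overall: varenicline 108/334 = 32.3%, the combination therapy 65/389 = 16.7% → varenicline

varenicline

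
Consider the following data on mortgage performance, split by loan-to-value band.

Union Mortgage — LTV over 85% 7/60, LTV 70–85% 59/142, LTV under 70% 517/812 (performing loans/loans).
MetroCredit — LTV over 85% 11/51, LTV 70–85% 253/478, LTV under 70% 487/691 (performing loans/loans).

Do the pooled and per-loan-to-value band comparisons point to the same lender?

Yes

LTV over 85%: Union Mortgage 7/60 = 11.7%, MetroCredit 11/51 = 21.6% → MetroCredit
LTV 70–85%: Union Mortgage 59/142 = 41.5%, MetroCredit 253/478 = 52.9% → MetroCredit
LTV under 70%: Union Mortgage 517/812 = 63.7%, MetroCredit 487/691 = 70.5% → MetroCredit
Overall: Union Mortgage 583/1014 = 57.5%, MetroCredit 751/1220 = 61.6% → MetroCredit
MetroCredit wins overall and in every loan-to-value group — no reversal.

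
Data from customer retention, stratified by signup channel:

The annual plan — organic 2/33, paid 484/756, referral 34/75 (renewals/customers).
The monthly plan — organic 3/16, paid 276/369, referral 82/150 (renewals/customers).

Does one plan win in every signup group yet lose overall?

Organic: the annual plan 2/33 = 6.1%, the monthly plan 3/16 = 18.8% → the monthly plan
Paid: the annual plan 484/756 = 64.0%, the monthly plan 276/369 = 74.8% → the monthly plan
Referral: the annual plan 34/75 = 45.3%, the monthly plan 82/150 = 54.7% → the monthly plan
Overall: the annual plan 520/864 = 60.2%, the monthly plan 361/535 = 67.5% → the monthly plan
The monthly plan wins overall and in every signup group — no reversal.

No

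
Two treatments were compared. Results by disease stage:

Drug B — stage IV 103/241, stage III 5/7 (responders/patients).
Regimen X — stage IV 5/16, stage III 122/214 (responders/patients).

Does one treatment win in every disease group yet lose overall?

Yes

Stage IV: Drug B 103/241 = 42.7%, Regimen X 5/16 = 31.2% → Drug B
Stage III: Drug B 5/7 = 71.4%, Regimen X 122/214 = 57.0% → Drug B
Overall: Drug B 108/248 = 43.5%, Regimen X 127/230 = 55.2% → Regimen X
Drug B wins each disease group but Regimen X wins overall — the comparison reverses. Drug B's patients skew toward stage IV, which has a lower base rate.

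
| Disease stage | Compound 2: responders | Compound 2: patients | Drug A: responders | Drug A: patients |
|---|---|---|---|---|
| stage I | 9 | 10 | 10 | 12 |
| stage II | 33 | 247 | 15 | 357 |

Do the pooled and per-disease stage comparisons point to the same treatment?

Yes

Stage I: Compound 2 9/10 = 90.0%, Drug A 10/12 = 83.3% → Compound 2
Stage II: Compound 2 33/247 = 13.4%, Drug A 15/357 = 4.2% → Compound 2
Overall: Compound 2 42/257 = 16.3%, Drug A 25/369 = 6.8% → Compound 2
Compound 2 wins overall and in every disease group — no reversal.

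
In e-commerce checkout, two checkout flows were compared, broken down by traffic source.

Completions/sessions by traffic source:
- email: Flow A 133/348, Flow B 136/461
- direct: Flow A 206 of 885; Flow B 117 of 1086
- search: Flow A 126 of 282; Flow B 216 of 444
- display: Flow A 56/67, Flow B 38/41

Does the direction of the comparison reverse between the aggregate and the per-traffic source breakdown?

No

Email: Flow A 133/348 = 38.2%, Flow B 136/461 = 29.5% → Flow A
Direct: Flow A 206/885 = 23.3%, Flow B 117/1086 = 10.8% → Flow A
Search: Flow A 126/282 = 44.7%, Flow B 216/444 = 48.6% → Flow B
Display: Flow A 56/67 = 83.6%, Flow B 38/41 = 92.7% → Flow B
Overall: Flow A 521/1582 = 32.9%, Flow B 507/2032 = 25.0% → Flow A
Neither sweeps: Flow A wins 2 of 4 groups, Flow B wins 2. Flow A wins overall but not every group — no Simpson reversal.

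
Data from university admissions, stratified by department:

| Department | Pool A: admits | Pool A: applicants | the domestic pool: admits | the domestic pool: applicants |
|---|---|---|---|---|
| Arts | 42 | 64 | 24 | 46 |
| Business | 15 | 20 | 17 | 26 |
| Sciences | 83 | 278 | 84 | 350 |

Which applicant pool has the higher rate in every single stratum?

Arts: Pool A 42/64 = 65.6%, the domestic pool 24/46 = 52.2% → Pool A
Business: Pool A 15/20 = 75.0%, the domestic pool 17/26 = 65.4% → Pool A
Sciences: Pool A 83/278 = 29.9%, the domestic pool 84/350 = 24.0% → Pool A
Pool A has the higher rate in all 3 groups.

Pool A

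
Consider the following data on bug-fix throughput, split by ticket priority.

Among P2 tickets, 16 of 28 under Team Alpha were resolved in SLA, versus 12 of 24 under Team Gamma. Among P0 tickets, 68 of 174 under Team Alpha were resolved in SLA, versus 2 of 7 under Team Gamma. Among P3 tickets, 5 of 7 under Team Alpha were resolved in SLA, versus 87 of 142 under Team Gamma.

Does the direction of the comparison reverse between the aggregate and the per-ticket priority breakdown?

P2: Team Alpha 16/28 = 57.1%, Team Gamma 12/24 = 50.0% → Team Alpha
P0: Team Alpha 68/174 = 39.1%, Team Gamma 2/7 = 28.6% → Team Alpha
P3: Team Alpha 5/7 = 71.4%, Team Gamma 87/142 = 61.3% → Team Alpha
Overall: Team Alpha 89/209 = 42.6%, Team Gamma 101/173 = 58.4% → Team Gamma
Team Alpha wins each ticket group but Team Gamma wins overall — the comparison reverses. Team Alpha's tickets skew toward P0, which has a lower base rate.

Yes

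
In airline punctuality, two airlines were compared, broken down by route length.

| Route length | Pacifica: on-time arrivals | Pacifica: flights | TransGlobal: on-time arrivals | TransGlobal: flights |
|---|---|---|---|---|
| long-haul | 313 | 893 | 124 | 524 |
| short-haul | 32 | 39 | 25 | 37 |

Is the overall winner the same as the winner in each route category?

Yes

Long-haul: Pacifica 313/893 = 35.1%, TransGlobal 124/524 = 23.7% → Pacifica
Short-haul: Pacifica 32/39 = 82.1%, TransGlobal 25/37 = 67.6% → Pacifica
Overall: Pacifica 345/932 = 37.0%, TransGlobal 149/561 = 26.6% → Pacifica
Pacifica wins overall and in every route group — no reversal.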